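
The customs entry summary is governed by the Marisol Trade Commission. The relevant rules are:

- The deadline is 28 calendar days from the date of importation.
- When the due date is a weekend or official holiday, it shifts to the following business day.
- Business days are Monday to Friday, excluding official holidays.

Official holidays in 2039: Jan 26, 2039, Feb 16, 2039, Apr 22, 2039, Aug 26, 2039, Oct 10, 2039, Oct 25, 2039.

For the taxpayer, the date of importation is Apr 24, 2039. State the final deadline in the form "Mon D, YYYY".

Trigger date Apr 24, 2039 + 28 calendar days = May 22, 2039.
May 22, 2039 is a Sunday; the next business day is May 23, 2039 (Monday).
The final due date is May 23, 2039.

May 23, 2039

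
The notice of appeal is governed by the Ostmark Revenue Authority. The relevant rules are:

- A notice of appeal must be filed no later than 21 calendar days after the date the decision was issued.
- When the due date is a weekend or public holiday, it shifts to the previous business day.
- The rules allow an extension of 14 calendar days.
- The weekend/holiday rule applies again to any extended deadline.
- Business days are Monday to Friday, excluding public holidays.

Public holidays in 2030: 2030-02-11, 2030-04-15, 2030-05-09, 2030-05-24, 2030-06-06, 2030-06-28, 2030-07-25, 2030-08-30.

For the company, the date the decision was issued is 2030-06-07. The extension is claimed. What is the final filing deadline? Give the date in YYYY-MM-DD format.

Trigger date 2030-06-07 + 21 calendar days = 2030-06-28.
2030-06-28 is a listed holiday, so it moves to the preceding business day, 2030-06-27 (Thursday).
Applying the 14-calendar-day extension: 2030-06-27 + 14 days = 2030-07-11.
Since 2030-07-11 is a Thursday and not a holiday, the date is unchanged.
Deadline: 2030-07-11.

2030-07-11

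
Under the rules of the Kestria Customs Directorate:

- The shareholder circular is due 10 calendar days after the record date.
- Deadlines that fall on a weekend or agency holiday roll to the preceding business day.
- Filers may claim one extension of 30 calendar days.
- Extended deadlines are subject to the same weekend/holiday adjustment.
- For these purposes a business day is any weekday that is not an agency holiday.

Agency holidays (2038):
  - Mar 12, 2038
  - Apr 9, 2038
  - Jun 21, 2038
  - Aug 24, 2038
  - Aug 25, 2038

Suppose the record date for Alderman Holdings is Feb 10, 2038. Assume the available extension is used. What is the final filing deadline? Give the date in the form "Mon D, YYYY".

Mar 19, 2038

Adding 10 calendar days to Feb 10, 2038 gives Feb 20, 2038.
Feb 20, 2038 is a Saturday, so it moves to the preceding business day, Feb 19, 2038 (Friday).
With the 30-day extension, Feb 19, 2038 becomes Mar 21, 2038.
Because Mar 21, 2038 is a Sunday, the deadline becomes Mar 19, 2038 (Friday).
The final due date is Mar 19, 2038.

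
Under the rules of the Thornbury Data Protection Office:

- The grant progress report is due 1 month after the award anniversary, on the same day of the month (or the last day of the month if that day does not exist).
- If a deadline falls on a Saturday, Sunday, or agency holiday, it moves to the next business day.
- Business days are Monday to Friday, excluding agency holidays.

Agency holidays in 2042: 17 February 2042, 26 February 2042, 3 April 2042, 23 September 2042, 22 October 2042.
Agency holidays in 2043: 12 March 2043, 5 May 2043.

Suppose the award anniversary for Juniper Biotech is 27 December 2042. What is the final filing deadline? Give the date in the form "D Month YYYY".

27 January 2043

1 month after 27 December 2042, on the same day of the month, is 27 January 2043.
Since 27 January 2043 is a Tuesday and not a holiday, the date is unchanged.
Deadline: 27 January 2043.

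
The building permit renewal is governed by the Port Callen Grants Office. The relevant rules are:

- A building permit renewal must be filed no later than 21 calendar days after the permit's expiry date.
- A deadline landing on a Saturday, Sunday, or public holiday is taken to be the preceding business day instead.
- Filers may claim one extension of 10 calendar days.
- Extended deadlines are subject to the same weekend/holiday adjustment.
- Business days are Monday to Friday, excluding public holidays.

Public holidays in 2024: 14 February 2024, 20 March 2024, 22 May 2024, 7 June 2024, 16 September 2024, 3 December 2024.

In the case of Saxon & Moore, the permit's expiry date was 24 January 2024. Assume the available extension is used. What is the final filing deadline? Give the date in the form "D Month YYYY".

23 February 2024

Adding 21 calendar days to 24 January 2024 gives 14 February 2024.
Because 14 February 2024 is a listed holiday, the deadline becomes 13 February 2024 (Tuesday).
The 10-calendar-day extension moves the deadline from 13 February 2024 to 23 February 2024.
23 February 2024 falls on a Friday, which is a business day, so no adjustment is needed.
Final deadline: 23 February 2024.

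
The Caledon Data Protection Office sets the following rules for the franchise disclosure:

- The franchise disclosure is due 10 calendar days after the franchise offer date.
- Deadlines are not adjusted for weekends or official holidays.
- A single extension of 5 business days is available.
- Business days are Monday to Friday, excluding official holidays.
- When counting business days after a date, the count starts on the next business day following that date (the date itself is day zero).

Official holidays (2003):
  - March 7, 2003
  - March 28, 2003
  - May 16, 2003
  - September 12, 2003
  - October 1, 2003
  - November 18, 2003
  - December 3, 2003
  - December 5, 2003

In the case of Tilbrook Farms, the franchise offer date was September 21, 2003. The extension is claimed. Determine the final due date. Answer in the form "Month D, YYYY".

Trigger date September 21, 2003 + 10 calendar days = October 1, 2003.
No adjustment is made for weekends or holidays, so October 1, 2003 stands.
The 5-business-day extension runs from October 1, 2003 to October 8, 2003.
October 8, 2003 falls on a Wednesday. The rules make no weekend/holiday allowance, so it remains October 8, 2003.
So the filing is due October 8, 2003.

October 8, 2003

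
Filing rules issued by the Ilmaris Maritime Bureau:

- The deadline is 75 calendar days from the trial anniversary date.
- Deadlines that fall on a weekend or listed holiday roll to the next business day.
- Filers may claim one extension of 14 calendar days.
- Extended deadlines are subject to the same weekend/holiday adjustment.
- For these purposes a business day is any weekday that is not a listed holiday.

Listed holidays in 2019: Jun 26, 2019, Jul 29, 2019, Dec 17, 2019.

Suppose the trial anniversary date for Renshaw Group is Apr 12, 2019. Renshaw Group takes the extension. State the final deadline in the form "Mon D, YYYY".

75 calendar days after Apr 12, 2019 is Jun 26, 2019.
Jun 26, 2019 falls on a listed holiday. Rolling to the next business day gives Jun 27, 2019, a Thursday.
The 14-calendar-day extension moves the deadline from Jun 27, 2019 to Jul 11, 2019.
Jul 11, 2019 (Thursday) is already a business day.
Final deadline: Jul 11, 2019.

Jul 11, 2019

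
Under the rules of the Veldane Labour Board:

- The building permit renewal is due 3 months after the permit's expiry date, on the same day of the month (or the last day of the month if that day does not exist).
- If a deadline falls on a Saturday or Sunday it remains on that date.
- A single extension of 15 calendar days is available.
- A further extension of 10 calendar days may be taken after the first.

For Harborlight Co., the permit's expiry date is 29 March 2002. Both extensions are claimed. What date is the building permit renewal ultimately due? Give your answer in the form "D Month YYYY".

24 July 2002

3 months from 29 March 2002 is 29 June 2002.
No adjustment is made for weekends or holidays, so 29 June 2002 stands.
The 15-calendar-day extension moves the deadline from 29 June 2002 to 14 July 2002.
No adjustment is made for weekends or holidays, so 14 July 2002 stands.
The 10-calendar-day extension moves the deadline from 14 July 2002 to 24 July 2002.
No adjustment is made for weekends or holidays, so 24 July 2002 stands.
The final due date is 24 July 2002.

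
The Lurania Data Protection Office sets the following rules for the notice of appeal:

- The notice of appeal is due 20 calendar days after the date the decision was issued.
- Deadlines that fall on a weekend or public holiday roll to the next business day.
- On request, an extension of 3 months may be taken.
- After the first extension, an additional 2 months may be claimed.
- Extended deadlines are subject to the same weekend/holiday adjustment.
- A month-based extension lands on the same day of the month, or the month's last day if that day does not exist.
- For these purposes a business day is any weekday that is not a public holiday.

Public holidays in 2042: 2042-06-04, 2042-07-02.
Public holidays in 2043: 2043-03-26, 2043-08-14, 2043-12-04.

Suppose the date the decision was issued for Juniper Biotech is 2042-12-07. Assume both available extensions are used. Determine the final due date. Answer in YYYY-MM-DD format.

20 calendar days after 2042-12-07 is 2042-12-27.
2042-12-27 is a Saturday; the next business day is 2042-12-29 (Monday).
Add 3 months to 2042-12-29: 2043-03-29.
Because 2043-03-29 is a Sunday, the deadline becomes 2043-03-30 (Monday).
The 2 months extension carries 2043-03-30 to 2043-05-30.
2043-05-30 is a Saturday; the next business day is 2043-06-01 (Monday).
So the filing is due 2043-06-01.

2043-06-01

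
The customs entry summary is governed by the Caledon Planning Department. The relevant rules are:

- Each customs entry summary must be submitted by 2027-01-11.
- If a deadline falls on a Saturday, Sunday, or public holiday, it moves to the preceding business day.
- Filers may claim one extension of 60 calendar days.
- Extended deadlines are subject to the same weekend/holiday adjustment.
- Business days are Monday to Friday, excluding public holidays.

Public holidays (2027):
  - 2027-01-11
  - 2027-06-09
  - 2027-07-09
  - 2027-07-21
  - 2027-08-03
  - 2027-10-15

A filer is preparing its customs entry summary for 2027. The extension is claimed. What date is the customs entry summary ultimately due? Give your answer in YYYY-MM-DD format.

Start from the fixed due date, 2027-01-11.
2027-01-11 is a listed holiday, so it moves to the preceding business day, 2027-01-08 (Friday).
With the 60-day extension, 2027-01-08 becomes 2027-03-09.
Since 2027-03-09 is a Tuesday and not a holiday, the date is unchanged.
The final due date is 2027-03-09.

2027-03-09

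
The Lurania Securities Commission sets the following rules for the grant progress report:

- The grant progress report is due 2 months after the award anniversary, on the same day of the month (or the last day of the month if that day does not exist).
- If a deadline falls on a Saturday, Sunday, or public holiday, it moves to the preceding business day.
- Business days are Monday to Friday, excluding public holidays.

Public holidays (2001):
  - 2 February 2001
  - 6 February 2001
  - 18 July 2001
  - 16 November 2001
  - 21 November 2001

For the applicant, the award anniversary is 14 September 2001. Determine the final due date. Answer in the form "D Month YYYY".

2 months from 14 September 2001 is 14 November 2001.
14 November 2001 falls on a Wednesday, which is a business day, so no adjustment is needed.
Deadline: 14 November 2001.

14 November 2001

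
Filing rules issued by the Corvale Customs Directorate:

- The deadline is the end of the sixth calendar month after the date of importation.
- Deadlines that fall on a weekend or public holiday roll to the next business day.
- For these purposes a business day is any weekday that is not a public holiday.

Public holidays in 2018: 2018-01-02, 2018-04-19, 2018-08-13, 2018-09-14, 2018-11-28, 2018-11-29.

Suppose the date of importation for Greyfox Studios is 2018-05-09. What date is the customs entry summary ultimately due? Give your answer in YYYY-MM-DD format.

6 months after 2018-05-09 is November 2018; that month ends on 2018-11-30.
2018-11-30 falls on a Friday, which is a business day, so no adjustment is needed.
So the filing is due 2018-11-30.

2018-11-30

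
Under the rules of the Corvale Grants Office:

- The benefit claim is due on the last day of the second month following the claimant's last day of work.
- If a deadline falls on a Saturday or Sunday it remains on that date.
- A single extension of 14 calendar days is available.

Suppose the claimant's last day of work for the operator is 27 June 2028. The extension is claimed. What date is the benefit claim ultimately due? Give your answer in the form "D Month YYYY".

14 September 2028

2 months after 27 June 2028 is August 2028; that month ends on 31 August 2028.
31 August 2028 falls on a Thursday. The rules make no weekend/holiday allowance, so it remains 31 August 2028.
Add the 14 calendar-day extension to 31 August 2028: 14 September 2028.
14 September 2028 is a Thursday; no weekend or holiday adjustment applies.
The final due date is 14 September 2028.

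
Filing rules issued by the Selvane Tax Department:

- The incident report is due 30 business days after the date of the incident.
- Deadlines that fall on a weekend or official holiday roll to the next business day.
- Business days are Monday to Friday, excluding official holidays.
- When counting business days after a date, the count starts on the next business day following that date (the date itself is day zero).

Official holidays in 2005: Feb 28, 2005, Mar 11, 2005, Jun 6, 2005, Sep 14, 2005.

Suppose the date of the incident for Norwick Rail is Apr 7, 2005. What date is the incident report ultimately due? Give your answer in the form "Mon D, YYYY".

30 business days after Apr 7, 2005, excluding weekends and holidays, is May 19, 2005.
Since May 19, 2005 is a Thursday and not a holiday, the date is unchanged.
Deadline: May 19, 2005.

May 19, 2005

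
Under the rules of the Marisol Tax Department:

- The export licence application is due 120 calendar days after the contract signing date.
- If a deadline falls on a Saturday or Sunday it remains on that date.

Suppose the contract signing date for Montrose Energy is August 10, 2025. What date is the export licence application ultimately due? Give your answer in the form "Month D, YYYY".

December 8, 2025

Adding 120 calendar days to August 10, 2025 gives December 8, 2025.
No adjustment is made for weekends or holidays, so December 8, 2025 stands.
Final deadline: December 8, 2025.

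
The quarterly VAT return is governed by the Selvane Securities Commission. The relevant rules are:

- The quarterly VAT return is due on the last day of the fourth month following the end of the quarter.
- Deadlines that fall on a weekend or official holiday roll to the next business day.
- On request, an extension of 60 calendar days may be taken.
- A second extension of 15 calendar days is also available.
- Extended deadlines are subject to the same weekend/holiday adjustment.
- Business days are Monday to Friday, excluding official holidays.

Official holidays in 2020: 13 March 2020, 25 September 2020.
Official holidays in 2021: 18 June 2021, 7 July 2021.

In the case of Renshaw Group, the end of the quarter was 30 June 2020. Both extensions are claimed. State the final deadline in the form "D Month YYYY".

18 January 2021

4 months after 30 June 2020 is October 2020; that month ends on 31 October 2020.
31 October 2020 is a Saturday; the next business day is 2 November 2020 (Monday).
The 60-calendar-day extension moves the deadline from 2 November 2020 to 1 January 2021.
1 January 2021 is a Friday and not a listed holiday, so it stands.
With the 15-day extension, 1 January 2021 becomes 16 January 2021.
16 January 2021 is a Saturday, so it moves to the next business day, 18 January 2021 (Monday).
Deadline: 18 January 2021.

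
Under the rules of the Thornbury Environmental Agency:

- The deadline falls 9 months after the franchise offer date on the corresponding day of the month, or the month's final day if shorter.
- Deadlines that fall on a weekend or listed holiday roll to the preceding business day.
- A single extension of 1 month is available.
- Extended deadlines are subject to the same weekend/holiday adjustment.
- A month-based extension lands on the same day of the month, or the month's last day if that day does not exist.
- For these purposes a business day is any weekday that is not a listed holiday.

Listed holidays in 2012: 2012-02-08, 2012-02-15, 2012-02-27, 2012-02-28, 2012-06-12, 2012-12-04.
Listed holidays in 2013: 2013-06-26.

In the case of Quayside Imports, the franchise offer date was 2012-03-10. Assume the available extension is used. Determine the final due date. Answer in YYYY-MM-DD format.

9 months from 2012-03-10 is 2012-12-10.
2012-12-10 is a Monday and not a listed holiday, so it stands.
The 1 month extension carries 2012-12-10 to 2013-01-10.
2013-01-10 (Thursday) is already a business day.
Final deadline: 2013-01-10.

2013-01-10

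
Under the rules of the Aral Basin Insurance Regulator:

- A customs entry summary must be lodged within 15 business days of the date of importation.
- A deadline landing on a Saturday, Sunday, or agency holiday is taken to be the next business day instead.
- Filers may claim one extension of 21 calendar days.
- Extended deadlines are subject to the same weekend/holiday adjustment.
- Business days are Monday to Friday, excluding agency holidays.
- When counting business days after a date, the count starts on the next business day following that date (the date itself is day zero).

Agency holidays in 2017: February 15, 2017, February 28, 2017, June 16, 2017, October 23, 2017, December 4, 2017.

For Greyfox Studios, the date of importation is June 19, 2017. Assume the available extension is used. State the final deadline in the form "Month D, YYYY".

July 31, 2017

Counting 15 business days after June 19, 2017 (skipping weekends and listed holidays) reaches July 10, 2017.
July 10, 2017 (Monday) is already a business day.
Add the 21 calendar-day extension to July 10, 2017: July 31, 2017.
Since July 31, 2017 is a Monday and not a holiday, the date is unchanged.
The final due date is July 31, 2017.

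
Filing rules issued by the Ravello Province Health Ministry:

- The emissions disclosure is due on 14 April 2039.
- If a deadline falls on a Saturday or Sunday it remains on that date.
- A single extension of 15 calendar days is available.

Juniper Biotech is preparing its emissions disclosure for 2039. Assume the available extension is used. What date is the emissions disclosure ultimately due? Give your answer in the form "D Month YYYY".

29 April 2039

The stated deadline is 14 April 2039.
No adjustment is made for weekends or holidays, so 14 April 2039 stands.
The 15-calendar-day extension moves the deadline from 14 April 2039 to 29 April 2039.
29 April 2039 falls on a Friday. The rules make no weekend/holiday allowance, so it remains 29 April 2039.
Deadline: 29 April 2039.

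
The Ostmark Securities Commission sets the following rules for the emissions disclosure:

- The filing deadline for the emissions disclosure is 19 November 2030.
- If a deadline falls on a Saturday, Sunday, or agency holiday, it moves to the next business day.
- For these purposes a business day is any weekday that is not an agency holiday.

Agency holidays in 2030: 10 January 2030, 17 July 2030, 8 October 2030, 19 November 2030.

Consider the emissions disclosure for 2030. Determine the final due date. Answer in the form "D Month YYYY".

The stated deadline is 19 November 2030.
19 November 2030 falls on a listed holiday. Rolling to the next business day gives 20 November 2030, a Wednesday.
The final due date is 20 November 2030.

20 November 2030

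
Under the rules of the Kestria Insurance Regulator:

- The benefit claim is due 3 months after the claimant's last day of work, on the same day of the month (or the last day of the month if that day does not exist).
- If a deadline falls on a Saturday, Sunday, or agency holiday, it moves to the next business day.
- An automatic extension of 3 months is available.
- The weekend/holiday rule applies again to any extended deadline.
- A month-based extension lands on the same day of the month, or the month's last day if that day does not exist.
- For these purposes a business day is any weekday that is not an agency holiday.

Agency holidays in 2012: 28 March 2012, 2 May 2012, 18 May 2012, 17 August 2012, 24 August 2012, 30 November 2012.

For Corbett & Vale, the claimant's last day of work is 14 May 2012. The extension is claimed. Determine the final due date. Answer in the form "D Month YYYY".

14 November 2012

Moving 3 months forward from 14 May 2012 on the corresponding day gives 14 August 2012.
Since 14 August 2012 is a Tuesday and not a holiday, the date is unchanged.
Applying the 3 months extension: 3 months after 14 August 2012 is 14 November 2012.
Since 14 November 2012 is a Wednesday and not a holiday, the date is unchanged.
Deadline: 14 November 2012.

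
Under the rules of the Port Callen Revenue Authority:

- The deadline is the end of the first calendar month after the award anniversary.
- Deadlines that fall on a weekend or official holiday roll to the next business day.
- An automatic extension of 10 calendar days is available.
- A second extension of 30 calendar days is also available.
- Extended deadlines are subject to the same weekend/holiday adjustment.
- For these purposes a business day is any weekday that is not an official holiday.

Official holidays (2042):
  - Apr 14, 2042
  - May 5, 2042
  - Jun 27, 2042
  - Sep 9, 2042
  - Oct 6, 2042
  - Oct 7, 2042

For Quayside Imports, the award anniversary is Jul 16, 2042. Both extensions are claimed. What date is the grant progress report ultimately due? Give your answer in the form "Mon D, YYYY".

Oct 13, 2042

1 month after Jul 16, 2042 falls in August 2042; the last day of that month is Aug 31, 2042.
Aug 31, 2042 is a Sunday; the next business day is Sep 1, 2042 (Monday).
Add the 10 calendar-day extension to Sep 1, 2042: Sep 11, 2042.
Since Sep 11, 2042 is a Thursday and not a holiday, the date is unchanged.
With the 30-day extension, Sep 11, 2042 becomes Oct 11, 2042.
Oct 11, 2042 is a Saturday, so it moves to the next business day, Oct 13, 2042 (Monday).
Final deadline: Oct 13, 2042.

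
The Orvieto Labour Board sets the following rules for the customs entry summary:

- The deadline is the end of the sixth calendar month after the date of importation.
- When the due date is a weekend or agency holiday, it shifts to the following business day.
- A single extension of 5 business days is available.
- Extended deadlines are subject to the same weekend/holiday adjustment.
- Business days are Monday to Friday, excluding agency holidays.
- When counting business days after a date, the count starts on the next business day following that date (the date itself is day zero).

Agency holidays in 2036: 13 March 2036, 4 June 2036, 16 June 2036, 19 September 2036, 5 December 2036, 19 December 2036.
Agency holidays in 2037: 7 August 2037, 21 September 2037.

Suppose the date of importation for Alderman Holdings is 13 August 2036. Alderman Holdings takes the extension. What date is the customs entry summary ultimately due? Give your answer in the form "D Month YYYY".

6 months after 13 August 2036 is February 2037; that month ends on 28 February 2037.
28 February 2037 falls on a Saturday. Rolling to the next business day gives 2 March 2037, a Monday.
The 5-business-day extension runs from 2 March 2037 to 9 March 2037.
Since 9 March 2037 is a Monday and not a holiday, the date is unchanged.
So the filing is due 9 March 2037.

9 March 2037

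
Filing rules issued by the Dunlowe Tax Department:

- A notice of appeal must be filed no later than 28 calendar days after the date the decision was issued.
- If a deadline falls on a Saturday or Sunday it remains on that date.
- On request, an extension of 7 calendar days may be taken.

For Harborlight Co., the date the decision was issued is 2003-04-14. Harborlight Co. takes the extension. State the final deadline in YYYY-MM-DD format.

2003-05-19

Adding 28 calendar days to 2003-04-14 gives 2003-05-12.
No adjustment is made for weekends or holidays, so 2003-05-12 stands.
With the 7-day extension, 2003-05-12 becomes 2003-05-19.
2003-05-19 falls on a Monday. The rules make no weekend/holiday allowance, so it remains 2003-05-19.
Final deadline: 2003-05-19.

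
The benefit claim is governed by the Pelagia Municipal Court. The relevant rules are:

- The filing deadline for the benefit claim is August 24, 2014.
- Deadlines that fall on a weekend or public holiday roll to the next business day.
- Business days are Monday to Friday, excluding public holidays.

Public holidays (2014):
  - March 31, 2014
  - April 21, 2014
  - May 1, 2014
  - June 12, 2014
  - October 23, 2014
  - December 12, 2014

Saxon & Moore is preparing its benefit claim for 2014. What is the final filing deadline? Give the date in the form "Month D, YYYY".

August 25, 2014

Start from the fixed due date, August 24, 2014.
August 24, 2014 is a Sunday, so it moves to the next business day, August 25, 2014 (Monday).
So the filing is due August 25, 2014.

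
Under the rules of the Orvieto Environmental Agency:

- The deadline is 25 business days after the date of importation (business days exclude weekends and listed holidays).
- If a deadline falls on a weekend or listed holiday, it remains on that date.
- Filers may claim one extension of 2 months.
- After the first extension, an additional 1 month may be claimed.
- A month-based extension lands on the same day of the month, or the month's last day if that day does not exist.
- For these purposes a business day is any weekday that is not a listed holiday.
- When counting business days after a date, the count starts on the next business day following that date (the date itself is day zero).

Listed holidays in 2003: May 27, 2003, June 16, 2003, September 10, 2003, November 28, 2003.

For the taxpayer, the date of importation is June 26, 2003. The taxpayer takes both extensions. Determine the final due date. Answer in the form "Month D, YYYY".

October 30, 2003

Counting 25 business days after June 26, 2003 (skipping weekends and listed holidays) reaches July 31, 2003.
No adjustment is made for weekends or holidays, so July 31, 2003 stands.
Applying the 2 months extension: 2 months after July 31, 2003 is September 30, 2003 (day 31 does not exist in September, so the month's last day is used).
No adjustment is made for weekends or holidays, so September 30, 2003 stands.
Applying the 1 month extension: 1 month after September 30, 2003 is October 30, 2003.
October 30, 2003 is a Thursday; no weekend or holiday adjustment applies.
Final deadline: October 30, 2003.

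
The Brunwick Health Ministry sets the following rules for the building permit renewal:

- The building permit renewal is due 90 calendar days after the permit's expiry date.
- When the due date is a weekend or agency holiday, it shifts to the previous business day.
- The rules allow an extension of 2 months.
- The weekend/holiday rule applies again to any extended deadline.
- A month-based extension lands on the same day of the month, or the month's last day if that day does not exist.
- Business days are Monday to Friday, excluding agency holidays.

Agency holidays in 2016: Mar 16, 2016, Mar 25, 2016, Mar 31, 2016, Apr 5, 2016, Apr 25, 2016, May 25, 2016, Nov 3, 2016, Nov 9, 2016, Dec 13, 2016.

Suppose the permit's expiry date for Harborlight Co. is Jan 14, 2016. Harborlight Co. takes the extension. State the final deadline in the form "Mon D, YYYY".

90 calendar days after Jan 14, 2016 is Apr 13, 2016.
Since Apr 13, 2016 is a Wednesday and not a holiday, the date is unchanged.
Applying the 2 months extension: 2 months after Apr 13, 2016 is Jun 13, 2016.
Since Jun 13, 2016 is a Monday and not a holiday, the date is unchanged.
The final due date is Jun 13, 2016.

Jun 13, 2016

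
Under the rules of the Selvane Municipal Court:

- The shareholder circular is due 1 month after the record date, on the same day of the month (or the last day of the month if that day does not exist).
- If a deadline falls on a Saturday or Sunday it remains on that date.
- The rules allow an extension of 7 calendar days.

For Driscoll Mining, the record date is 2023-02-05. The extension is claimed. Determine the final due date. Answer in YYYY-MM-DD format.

1 month from 2023-02-05 is 2023-03-05.
2023-03-05 falls on a Sunday. The rules make no weekend/holiday allowance, so it remains 2023-03-05.
Applying the 7-calendar-day extension: 2023-03-05 + 7 days = 2023-03-12.
No adjustment is made for weekends or holidays, so 2023-03-12 stands.
The final due date is 2023-03-12.

2023-03-12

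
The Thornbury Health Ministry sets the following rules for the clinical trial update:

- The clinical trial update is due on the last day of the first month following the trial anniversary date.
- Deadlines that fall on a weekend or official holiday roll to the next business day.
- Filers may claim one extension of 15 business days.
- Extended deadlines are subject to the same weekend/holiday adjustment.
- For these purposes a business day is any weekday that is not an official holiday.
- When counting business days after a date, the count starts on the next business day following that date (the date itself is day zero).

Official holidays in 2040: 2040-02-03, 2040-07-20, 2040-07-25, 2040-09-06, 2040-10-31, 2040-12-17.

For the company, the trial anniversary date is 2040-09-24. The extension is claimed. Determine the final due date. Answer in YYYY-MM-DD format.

2040-11-22

1 month after 2040-09-24 falls in October 2040; the last day of that month is 2040-10-31.
Because 2040-10-31 is a listed holiday, the deadline becomes 2040-11-01 (Thursday).
The 15-business-day extension runs from 2040-11-01 to 2040-11-22.
2040-11-22 (Thursday) is already a business day.
The final due date is 2040-11-22.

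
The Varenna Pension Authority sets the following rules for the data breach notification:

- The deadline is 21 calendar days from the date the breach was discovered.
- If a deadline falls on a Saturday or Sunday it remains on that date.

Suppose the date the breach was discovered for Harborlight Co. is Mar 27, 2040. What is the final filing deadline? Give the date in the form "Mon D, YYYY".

Adding 21 calendar days to Mar 27, 2040 gives Apr 17, 2040.
Apr 17, 2040 is a Tuesday; no weekend or holiday adjustment applies.
Deadline: Apr 17, 2040.

Apr 17, 2040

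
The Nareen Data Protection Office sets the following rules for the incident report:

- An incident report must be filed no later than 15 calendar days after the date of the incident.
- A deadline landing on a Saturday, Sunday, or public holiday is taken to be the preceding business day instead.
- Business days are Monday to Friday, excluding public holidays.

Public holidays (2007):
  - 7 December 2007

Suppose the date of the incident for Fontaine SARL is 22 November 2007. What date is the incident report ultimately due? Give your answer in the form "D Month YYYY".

6 December 2007

Trigger date 22 November 2007 + 15 calendar days = 7 December 2007.
7 December 2007 is a listed holiday; the preceding business day is 6 December 2007 (Thursday).
The final due date is 6 December 2007.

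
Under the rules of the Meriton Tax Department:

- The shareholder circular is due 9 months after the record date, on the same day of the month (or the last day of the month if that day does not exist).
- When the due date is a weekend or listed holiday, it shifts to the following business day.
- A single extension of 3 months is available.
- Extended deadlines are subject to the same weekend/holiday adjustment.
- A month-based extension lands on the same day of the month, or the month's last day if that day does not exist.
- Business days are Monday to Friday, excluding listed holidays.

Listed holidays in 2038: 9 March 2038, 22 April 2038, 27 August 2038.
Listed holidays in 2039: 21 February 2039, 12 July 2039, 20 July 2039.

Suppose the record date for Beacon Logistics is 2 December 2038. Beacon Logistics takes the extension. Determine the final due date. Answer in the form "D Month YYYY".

9 months after 2 December 2038, on the same day of the month, is 2 September 2039.
Since 2 September 2039 is a Friday and not a holiday, the date is unchanged.
Applying the 3 months extension: 3 months after 2 September 2039 is 2 December 2039.
Since 2 December 2039 is a Friday and not a holiday, the date is unchanged.
So the filing is due 2 December 2039.

2 December 2039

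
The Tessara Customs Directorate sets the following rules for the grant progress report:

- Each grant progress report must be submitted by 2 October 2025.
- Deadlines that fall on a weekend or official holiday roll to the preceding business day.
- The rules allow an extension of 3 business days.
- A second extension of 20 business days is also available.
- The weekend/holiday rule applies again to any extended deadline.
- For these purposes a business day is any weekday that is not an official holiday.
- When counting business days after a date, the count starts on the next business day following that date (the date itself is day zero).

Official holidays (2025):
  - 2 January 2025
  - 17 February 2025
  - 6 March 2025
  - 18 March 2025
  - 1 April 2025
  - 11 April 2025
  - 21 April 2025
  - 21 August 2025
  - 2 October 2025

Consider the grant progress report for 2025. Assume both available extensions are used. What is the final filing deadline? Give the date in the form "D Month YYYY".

4 November 2025

The stated deadline is 2 October 2025.
Because 2 October 2025 is a listed holiday, the deadline becomes 1 October 2025 (Wednesday).
Counting 3 further business days from 1 October 2025 reaches 7 October 2025.
7 October 2025 (Tuesday) is already a business day.
Counting 20 further business days from 7 October 2025 reaches 4 November 2025.
4 November 2025 is a Tuesday and not a listed holiday, so it stands.
Deadline: 4 November 2025.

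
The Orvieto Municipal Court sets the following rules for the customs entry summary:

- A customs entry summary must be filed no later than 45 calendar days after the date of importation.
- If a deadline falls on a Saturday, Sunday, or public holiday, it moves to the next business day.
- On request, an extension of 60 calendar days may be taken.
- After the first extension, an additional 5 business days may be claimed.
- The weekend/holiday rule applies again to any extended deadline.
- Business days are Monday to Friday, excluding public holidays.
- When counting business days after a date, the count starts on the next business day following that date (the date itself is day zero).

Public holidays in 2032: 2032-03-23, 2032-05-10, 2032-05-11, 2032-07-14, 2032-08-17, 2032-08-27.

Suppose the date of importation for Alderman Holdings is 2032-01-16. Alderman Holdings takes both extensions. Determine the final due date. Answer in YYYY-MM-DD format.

2032-05-07

45 calendar days after 2032-01-16 is 2032-03-01.
2032-03-01 falls on a Monday, which is a business day, so no adjustment is needed.
With the 60-day extension, 2032-03-01 becomes 2032-04-30.
2032-04-30 (Friday) is already a business day.
The 5-business-day extension runs from 2032-04-30 to 2032-05-07.
2032-05-07 (Friday) is already a business day.
Final deadline: 2032-05-07.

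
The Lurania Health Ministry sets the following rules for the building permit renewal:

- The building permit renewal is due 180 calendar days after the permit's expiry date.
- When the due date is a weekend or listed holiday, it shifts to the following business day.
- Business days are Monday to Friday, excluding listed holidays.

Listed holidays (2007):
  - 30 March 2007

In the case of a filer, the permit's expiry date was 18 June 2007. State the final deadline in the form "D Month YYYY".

Trigger date 18 June 2007 + 180 calendar days = 15 December 2007.
15 December 2007 is a Saturday, so it moves to the next business day, 17 December 2007 (Monday).
So the filing is due 17 December 2007.

17 December 2007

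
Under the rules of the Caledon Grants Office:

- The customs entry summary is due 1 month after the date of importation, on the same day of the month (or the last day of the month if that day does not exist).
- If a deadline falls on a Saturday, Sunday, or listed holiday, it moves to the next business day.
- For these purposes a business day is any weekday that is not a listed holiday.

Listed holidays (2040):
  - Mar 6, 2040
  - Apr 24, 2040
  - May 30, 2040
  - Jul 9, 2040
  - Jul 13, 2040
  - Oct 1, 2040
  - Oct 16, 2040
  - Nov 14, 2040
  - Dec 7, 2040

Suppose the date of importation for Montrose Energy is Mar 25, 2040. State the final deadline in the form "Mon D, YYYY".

1 month from Mar 25, 2040 is Apr 25, 2040.
Apr 25, 2040 falls on a Wednesday, which is a business day, so no adjustment is needed.
The final due date is Apr 25, 2040.

Apr 25, 2040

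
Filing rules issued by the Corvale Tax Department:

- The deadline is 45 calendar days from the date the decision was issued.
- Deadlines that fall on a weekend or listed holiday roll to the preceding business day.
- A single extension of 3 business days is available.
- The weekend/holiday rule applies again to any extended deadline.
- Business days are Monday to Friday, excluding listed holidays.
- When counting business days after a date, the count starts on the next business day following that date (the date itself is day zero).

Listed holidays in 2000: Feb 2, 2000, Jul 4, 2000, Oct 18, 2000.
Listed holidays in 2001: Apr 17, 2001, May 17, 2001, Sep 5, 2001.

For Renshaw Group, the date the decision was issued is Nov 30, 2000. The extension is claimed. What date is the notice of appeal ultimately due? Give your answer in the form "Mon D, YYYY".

From Nov 30, 2000, 45 calendar days later is Jan 14, 2001.
Jan 14, 2001 is a Sunday, so it moves to the preceding business day, Jan 12, 2001 (Friday).
Counting 3 further business days from Jan 12, 2001 reaches Jan 17, 2001.
Jan 17, 2001 falls on a Wednesday, which is a business day, so no adjustment is needed.
Final deadline: Jan 17, 2001.

Jan 17, 2001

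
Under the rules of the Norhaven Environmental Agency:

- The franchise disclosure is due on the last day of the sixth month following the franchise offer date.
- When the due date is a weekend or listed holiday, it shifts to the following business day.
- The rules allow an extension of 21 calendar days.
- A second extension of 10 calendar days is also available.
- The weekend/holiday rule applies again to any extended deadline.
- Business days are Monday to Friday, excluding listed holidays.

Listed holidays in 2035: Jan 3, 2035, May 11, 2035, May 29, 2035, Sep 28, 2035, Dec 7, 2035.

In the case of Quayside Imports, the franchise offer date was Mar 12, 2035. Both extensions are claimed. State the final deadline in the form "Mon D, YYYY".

Nov 1, 2035

6 months after Mar 12, 2035 falls in September 2035; the last day of that month is Sep 30, 2035.
Because Sep 30, 2035 is a Sunday, the deadline becomes Oct 1, 2035 (Monday).
Applying the 21-calendar-day extension: Oct 1, 2035 + 21 days = Oct 22, 2035.
Oct 22, 2035 (Monday) is already a business day.
Add the 10 calendar-day extension to Oct 22, 2035: Nov 1, 2035.
Nov 1, 2035 falls on a Thursday, which is a business day, so no adjustment is needed.
Deadline: Nov 1, 2035.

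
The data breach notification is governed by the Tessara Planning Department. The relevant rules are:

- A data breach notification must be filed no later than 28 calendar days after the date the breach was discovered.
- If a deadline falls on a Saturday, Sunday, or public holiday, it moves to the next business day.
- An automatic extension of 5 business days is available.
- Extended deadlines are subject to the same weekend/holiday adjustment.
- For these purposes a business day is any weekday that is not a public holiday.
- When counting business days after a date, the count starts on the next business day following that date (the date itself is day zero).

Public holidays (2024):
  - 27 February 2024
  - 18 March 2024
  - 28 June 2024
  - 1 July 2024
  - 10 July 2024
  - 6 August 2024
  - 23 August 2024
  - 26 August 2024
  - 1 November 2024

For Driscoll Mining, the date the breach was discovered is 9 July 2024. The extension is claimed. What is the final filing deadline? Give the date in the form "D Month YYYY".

Trigger date 9 July 2024 + 28 calendar days = 6 August 2024.
6 August 2024 is a listed holiday; the next business day is 7 August 2024 (Wednesday).
The 5-business-day extension runs from 7 August 2024 to 14 August 2024.
14 August 2024 (Wednesday) is already a business day.
So the filing is due 14 August 2024.

14 August 2024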